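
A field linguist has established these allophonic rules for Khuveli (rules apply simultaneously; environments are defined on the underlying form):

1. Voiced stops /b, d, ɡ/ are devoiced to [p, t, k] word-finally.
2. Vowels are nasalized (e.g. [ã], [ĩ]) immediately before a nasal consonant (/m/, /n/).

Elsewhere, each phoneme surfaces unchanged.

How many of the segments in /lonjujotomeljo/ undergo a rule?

2

Segments that undergo a rule: /o/ → [õ] (rule 2); /o/ → [õ] (rule 2).
All other segments surface unchanged.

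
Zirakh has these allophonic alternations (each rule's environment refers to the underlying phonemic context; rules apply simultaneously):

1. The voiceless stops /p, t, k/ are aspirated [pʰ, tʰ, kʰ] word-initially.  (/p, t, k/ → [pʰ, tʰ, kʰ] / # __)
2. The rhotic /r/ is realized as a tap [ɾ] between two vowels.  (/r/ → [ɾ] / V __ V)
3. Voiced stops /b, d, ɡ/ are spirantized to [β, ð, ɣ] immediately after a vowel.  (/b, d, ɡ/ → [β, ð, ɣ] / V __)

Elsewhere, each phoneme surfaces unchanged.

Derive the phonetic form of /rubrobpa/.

[ruβroβpa]

/r/ (word-initial) fails the environment for rule 2, so it stays [r].
/b/ (between /u/ and /r/) occurs immediately after a vowel → [β] by rule 3.
/r/ — between /b/ and /o/; rule 2 does not apply here → [r].
/b/ (between /o/ and /p/) occurs immediately after a vowel → [β] by rule 3.
/p/ (between /b/ and /a/) is in the target of rule 1 but the environment (word-initially) is not met → [p].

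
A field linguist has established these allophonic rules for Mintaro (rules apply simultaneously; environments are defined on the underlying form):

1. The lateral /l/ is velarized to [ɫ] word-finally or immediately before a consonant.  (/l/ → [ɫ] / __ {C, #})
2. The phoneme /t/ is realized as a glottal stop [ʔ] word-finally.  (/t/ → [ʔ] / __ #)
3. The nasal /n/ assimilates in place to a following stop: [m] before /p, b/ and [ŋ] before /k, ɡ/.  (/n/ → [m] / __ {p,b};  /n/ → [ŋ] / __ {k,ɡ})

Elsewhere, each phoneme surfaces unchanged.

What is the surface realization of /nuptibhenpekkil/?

/n/ (word-initial) is in the target of rule 3 but the environment (before a labial or velar stop) is not met → [n].
/u/ stays [u].
/p/ stays [p].
/t/ (between /p/ and /i/) fails the environment for rule 2, so it stays [t].
/i/ (between /t/ and /b/): no rule targets it → [i].
/b/ (between /i/ and /h/): no rule targets it → [b].
/h/ — not in any rule's target class → [h].
/e/ (between /h/ and /n/): no rule targets it → [e].
Rule 3 applies to /n/ (between /e/ and /p/: before a labial or velar stop) → [m].
/p/ stays [p].
/e/ (between /p/ and /k/) is unaffected → [e].
/k/ (between /e/ and /k/) is unaffected → [k].
/k/ — not in any rule's target class → [k].
/i/ (between /k/ and /l/) is unaffected → [i].
/l/ — word-final, word-finally or immediately before a consonant — surfaces as [ɫ] (rule 1).

[nuptibhempekkiɫ]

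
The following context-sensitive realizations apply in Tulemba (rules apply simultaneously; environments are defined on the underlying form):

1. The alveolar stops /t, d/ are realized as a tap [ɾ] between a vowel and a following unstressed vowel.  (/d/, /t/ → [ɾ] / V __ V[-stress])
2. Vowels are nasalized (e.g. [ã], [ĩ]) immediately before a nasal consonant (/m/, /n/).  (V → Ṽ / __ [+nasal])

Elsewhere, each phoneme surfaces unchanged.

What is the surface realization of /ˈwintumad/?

[ˈwĩntũmad]

/w/ stays [w].
Rule 2 applies to /i/ (between /w/ and /n/: before a nasal consonant) → [ĩ].
/n/ stays [n].
/t/ (between /n/ and /u/) fails the environment for rule 1, so it stays [t].
/u/ (between /t/ and /m/) occurs before a nasal consonant → [ũ] by rule 2.
/m/ — not in any rule's target class → [m].
/a/ (between /m/ and /d/) is in the target of rule 2 but the environment (before a nasal consonant) is not met → [a].
/d/ — word-final; rule 1 does not apply here → [d].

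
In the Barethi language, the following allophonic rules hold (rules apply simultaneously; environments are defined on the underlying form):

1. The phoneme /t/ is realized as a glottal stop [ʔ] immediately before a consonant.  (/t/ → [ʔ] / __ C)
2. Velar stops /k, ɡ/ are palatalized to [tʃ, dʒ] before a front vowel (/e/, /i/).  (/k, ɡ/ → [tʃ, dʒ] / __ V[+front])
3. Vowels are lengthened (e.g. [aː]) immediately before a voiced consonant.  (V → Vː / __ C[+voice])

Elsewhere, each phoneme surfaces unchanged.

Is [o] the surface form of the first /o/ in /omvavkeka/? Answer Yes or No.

No

Rule 3 applies to /o/ (word-initial: before a voiced consonant) → [oː].
The actual realization is [oː], not [o].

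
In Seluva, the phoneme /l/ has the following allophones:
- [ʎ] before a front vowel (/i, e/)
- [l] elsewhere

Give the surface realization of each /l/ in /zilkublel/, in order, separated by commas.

Occurrence 1 (position 3): no conditioning environment matches → elsewhere allophone [l].
Occurrence 2 (position 7): before a front vowel (/i, e/) → [ʎ].
Occurrence 3 (position 9): no conditioning environment matches → elsewhere allophone [l].

[l], [ʎ], [l]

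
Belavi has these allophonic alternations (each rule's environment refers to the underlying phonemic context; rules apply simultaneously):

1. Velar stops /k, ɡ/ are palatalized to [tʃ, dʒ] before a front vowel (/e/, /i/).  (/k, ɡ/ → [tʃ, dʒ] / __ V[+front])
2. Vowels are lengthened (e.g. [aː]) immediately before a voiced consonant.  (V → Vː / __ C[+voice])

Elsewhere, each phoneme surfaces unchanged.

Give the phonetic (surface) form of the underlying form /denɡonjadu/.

/d/ — not in any rule's target class → [d].
/e/ meets the environment for rule 2 (before a voiced consonant) → [eː].
/n/ stays [n].
/ɡ/ (between /n/ and /o/) is in the target of rule 1 but the environment (before a front vowel) is not met → [ɡ].
/o/ (between /ɡ/ and /n/): before a voiced consonant, so rule 2 applies → [oː].
/n/ (between /o/ and /j/): no rule targets it → [n].
/j/ (between /n/ and /a/) is unaffected → [j].
Rule 2 applies to /a/ (between /j/ and /d/: before a voiced consonant) → [aː].
/d/ (between /a/ and /u/): no rule targets it → [d].
/u/ — word-final; rule 2 does not apply here → [u].

[deːnɡoːnjaːdu]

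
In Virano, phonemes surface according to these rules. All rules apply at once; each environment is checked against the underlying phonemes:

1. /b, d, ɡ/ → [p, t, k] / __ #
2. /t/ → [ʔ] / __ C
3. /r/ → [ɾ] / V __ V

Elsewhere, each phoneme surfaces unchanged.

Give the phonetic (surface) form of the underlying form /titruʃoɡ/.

[tiʔruʃok]

/t/ — word-initial; rule 2 does not apply here → [t].
/i/ — not in any rule's target class → [i].
/t/ — between /i/ and /r/, immediately before a consonant — surfaces as [ʔ] (rule 2).
/r/ (between /t/ and /u/) fails the environment for rule 3, so it stays [r].
/u/ (between /r/ and /ʃ/) is unaffected → [u].
/ʃ/ (between /u/ and /o/): no rule targets it → [ʃ].
/o/ (between /ʃ/ and /ɡ/) is unaffected → [o].
/ɡ/ meets the environment for rule 1 (word-finally) → [k].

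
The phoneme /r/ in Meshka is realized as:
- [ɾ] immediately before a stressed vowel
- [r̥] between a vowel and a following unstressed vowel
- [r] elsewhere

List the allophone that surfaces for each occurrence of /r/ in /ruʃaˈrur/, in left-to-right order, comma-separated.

[r], [ɾ], [r]

Occurrence 1 (position 1): no conditioning environment matches → elsewhere allophone [r].
Occurrence 2 (position 5): immediately before a stressed vowel → [ɾ].
Occurrence 3 (position 7): no conditioning environment matches → elsewhere allophone [r].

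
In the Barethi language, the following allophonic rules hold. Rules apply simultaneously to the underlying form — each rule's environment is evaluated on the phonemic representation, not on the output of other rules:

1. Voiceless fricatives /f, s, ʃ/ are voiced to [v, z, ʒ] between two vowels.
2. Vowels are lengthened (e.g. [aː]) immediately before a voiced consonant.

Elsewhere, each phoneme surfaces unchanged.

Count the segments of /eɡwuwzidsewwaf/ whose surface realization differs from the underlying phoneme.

Segments that undergo a rule: /e/ → [eː] (rule 2); /u/ → [uː] (rule 2); /i/ → [iː] (rule 2); /e/ → [eː] (rule 2).
All other segments surface unchanged.

4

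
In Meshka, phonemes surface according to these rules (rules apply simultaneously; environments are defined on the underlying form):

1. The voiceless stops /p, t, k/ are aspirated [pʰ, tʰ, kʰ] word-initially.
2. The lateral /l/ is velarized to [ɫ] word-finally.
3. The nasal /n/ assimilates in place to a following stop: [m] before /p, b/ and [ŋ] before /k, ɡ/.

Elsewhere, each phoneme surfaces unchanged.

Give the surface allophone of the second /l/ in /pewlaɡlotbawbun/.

/l/ (between /ɡ/ and /o/) is in the target of rule 2 but the environment (word-finally) is not met → [l].

[l]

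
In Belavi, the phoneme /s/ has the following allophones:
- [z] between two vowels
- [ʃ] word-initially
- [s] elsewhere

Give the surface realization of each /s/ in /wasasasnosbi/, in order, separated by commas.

[z], [z], [s], [s]

Occurrence 1 (position 3): between two vowels → [z].
Occurrence 2 (position 5): between two vowels → [z].
Occurrence 3 (position 7): no conditioning environment matches → elsewhere allophone [s].
Occurrence 4 (position 10): no conditioning environment matches → elsewhere allophone [s].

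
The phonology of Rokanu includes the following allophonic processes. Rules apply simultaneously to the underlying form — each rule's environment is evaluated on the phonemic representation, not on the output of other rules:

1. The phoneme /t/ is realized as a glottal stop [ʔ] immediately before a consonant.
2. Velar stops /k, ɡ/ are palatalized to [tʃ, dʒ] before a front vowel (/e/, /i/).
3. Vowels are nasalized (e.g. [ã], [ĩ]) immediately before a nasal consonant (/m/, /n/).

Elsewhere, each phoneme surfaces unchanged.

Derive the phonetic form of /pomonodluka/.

[põmõnodluka]

/o/ meets the environment for rule 3 (before a nasal consonant) → [õ].
/o/ meets the environment for rule 3 (before a nasal consonant) → [õ].
/o/ (between /n/ and /d/) fails the environment for rule 3, so it stays [o].
/u/ (between /l/ and /k/) is in the target of rule 3 but the environment (before a nasal consonant) is not met → [u].
/k/ — between /u/ and /a/; rule 2 does not apply here → [k].
/a/ (word-final): rule 3 targets it, but not before a nasal consonant → unchanged [a].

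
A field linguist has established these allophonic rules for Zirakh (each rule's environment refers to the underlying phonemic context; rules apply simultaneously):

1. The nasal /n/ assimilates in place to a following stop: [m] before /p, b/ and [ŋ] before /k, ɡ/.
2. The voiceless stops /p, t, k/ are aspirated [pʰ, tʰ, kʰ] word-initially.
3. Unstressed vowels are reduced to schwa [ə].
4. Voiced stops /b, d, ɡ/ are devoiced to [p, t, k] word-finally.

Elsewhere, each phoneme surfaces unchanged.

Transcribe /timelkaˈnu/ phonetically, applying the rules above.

[tʰəməlkəˈnu]

/t/ (word-initial) occurs word-initially → [tʰ] by rule 2.
/i/ (between /t/ and /m/) occurs in an unstressed syllable → [ə] by rule 3.
/e/ meets the environment for rule 3 (in an unstressed syllable) → [ə].
/k/ — between /l/ and /a/; rule 2 does not apply here → [k].
Rule 3 applies to /a/ (between /k/ and /n/: in an unstressed syllable) → [ə].
/n/ (between /a/ and /u/) fails the environment for rule 1, so it stays [n].
/u/ — word-final; rule 3 does not apply here → [u].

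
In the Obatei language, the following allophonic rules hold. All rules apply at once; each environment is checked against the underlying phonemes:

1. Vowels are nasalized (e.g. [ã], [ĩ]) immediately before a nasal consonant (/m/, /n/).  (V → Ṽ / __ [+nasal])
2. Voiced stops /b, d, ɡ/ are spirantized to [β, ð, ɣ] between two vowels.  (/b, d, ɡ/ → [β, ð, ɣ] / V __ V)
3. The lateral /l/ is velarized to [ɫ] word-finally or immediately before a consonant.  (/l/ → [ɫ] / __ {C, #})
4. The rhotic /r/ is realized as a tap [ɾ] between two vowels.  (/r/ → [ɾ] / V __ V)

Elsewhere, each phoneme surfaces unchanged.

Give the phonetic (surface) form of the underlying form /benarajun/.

[bẽnaɾajũn]

/b/ (word-initial) is in the target of rule 2 but the environment (between two vowels) is not met → [b].
/e/ (between /b/ and /n/) occurs before a nasal consonant → [ẽ] by rule 1.
/n/ stays [n].
/a/ (between /n/ and /r/) is in the target of rule 1 but the environment (before a nasal consonant) is not met → [a].
/r/ meets the environment for rule 4 (between two vowels) → [ɾ].
/a/ (between /r/ and /j/) is in the target of rule 1 but the environment (before a nasal consonant) is not met → [a].
/j/ (between /a/ and /u/) is unaffected → [j].
/u/ (between /j/ and /n/) occurs before a nasal consonant → [ũ] by rule 1.
/n/ (word-final) is unaffected → [n].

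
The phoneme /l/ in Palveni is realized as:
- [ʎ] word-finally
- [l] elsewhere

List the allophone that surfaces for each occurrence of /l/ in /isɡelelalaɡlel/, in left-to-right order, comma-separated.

[l], [l], [l], [l], [ʎ]

Occurrence 1 (position 5): no conditioning environment matches → elsewhere allophone [l].
Occurrence 2 (position 7): no conditioning environment matches → elsewhere allophone [l].
Occurrence 3 (position 9): no conditioning environment matches → elsewhere allophone [l].
Occurrence 4 (position 12): no conditioning environment matches → elsewhere allophone [l].
Occurrence 5 (position 14): word-finally → [ʎ].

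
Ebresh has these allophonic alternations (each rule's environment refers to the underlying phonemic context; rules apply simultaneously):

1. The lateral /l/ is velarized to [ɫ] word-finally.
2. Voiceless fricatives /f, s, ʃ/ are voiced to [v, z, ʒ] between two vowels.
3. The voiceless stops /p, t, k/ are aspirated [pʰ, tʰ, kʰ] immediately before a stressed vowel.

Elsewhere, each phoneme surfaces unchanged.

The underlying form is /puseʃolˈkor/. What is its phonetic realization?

[puzeʒolˈkʰor]

/p/ (word-initial) is in the target of rule 3 but the environment (immediately before a stressed vowel) is not met → [p].
/s/ meets the environment for rule 2 (between two vowels) → [z].
/ʃ/ (between /e/ and /o/): between two vowels, so rule 2 applies → [ʒ].
/l/ (between /o/ and /k/) is in the target of rule 1 but the environment (word-finally) is not met → [l].
/k/ meets the environment for rule 3 (immediately before a stressed vowel) → [kʰ].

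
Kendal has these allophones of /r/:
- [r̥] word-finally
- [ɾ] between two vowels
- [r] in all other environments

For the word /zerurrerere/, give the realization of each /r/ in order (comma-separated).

Occurrence 1 (position 3): between two vowels → [ɾ].
Occurrence 2 (position 5): no conditioning environment matches → elsewhere allophone [r].
Occurrence 3 (position 6): no conditioning environment matches → elsewhere allophone [r].
Occurrence 4 (position 8): between two vowels → [ɾ].
Occurrence 5 (position 10): between two vowels → [ɾ].

[ɾ], [r], [r], [ɾ], [ɾ]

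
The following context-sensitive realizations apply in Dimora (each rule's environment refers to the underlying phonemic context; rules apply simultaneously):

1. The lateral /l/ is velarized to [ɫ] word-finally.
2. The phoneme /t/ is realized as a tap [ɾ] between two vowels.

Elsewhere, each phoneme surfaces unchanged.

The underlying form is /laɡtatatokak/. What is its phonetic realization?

[laɡtaɾaɾokak]

/l/ (word-initial): rule 1 targets it, but not word-finally → unchanged [l].
/a/ (between /l/ and /ɡ/) is unaffected → [a].
/ɡ/ (between /a/ and /t/): no rule targets it → [ɡ].
/t/ (between /ɡ/ and /a/): rule 2 targets it, but not between two vowels → unchanged [t].
/a/ (between /t/ and /t/): no rule targets it → [a].
Rule 2 applies to /t/ (between /a/ and /a/: between two vowels) → [ɾ].
/a/ stays [a].
Rule 2 applies to /t/ (between /a/ and /o/: between two vowels) → [ɾ].
/o/ (between /t/ and /k/): no rule targets it → [o].
/k/ (between /o/ and /a/) is unaffected → [k].
/a/ (between /k/ and /k/) is unaffected → [a].
/k/ (word-final): no rule targets it → [k].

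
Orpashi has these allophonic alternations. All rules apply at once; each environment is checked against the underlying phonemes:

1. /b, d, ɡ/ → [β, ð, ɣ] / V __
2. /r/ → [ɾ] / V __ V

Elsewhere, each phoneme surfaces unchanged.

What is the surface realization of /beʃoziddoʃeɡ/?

[beʃoziðdoʃeɣ]

/b/ — word-initial; rule 1 does not apply here → [b].
/d/ (between /i/ and /d/) occurs immediately after a vowel → [ð] by rule 1.
/d/ (between /d/ and /o/) fails the environment for rule 1, so it stays [d].
/ɡ/ — word-final, immediately after a vowel — surfaces as [ɣ] (rule 1).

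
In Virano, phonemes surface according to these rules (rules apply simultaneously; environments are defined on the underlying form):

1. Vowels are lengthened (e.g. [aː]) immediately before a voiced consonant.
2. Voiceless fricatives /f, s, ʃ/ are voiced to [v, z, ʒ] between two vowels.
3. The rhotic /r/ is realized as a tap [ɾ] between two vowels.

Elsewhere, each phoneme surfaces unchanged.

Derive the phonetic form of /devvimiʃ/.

[deːvviːmiʃ]

/d/ (word-initial): no rule targets it → [d].
/e/ meets the environment for rule 1 (before a voiced consonant) → [eː].
/v/ stays [v].
/v/ stays [v].
Rule 1 applies to /i/ (between /v/ and /m/: before a voiced consonant) → [iː].
/m/ stays [m].
/i/ (between /m/ and /ʃ/): rule 1 targets it, but not before a voiced consonant → unchanged [i].
/ʃ/ (word-final) fails the environment for rule 2, so it stays [ʃ].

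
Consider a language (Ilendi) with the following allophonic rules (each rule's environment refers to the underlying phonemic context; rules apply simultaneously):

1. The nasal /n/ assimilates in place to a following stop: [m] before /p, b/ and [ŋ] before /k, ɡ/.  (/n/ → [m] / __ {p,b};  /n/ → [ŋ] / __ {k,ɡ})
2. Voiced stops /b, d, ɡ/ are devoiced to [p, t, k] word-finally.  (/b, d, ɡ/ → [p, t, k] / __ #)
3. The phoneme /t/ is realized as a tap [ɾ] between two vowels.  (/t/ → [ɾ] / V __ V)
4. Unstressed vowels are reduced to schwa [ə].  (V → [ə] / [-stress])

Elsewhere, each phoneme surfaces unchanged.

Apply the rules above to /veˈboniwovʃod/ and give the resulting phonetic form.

[vəˈbonəwəvʃət]

/v/ stays [v].
/e/ (between /v/ and /b/) occurs in an unstressed syllable → [ə] by rule 4.
/b/ (between /e/ and /o/) fails the environment for rule 2, so it stays [b].
/o/ (between /b/ and /n/) fails the environment for rule 4, so it stays [o].
/n/ — between /o/ and /i/; rule 1 does not apply here → [n].
Rule 4 applies to /i/ (between /n/ and /w/: in an unstressed syllable) → [ə].
/w/ (between /i/ and /o/): no rule targets it → [w].
/o/ (between /w/ and /v/): in an unstressed syllable, so rule 4 applies → [ə].
/v/ — not in any rule's target class → [v].
/ʃ/ (between /v/ and /o/): no rule targets it → [ʃ].
/o/ meets the environment for rule 4 (in an unstressed syllable) → [ə].
/d/ — word-final, word-finally — surfaces as [t] (rule 2).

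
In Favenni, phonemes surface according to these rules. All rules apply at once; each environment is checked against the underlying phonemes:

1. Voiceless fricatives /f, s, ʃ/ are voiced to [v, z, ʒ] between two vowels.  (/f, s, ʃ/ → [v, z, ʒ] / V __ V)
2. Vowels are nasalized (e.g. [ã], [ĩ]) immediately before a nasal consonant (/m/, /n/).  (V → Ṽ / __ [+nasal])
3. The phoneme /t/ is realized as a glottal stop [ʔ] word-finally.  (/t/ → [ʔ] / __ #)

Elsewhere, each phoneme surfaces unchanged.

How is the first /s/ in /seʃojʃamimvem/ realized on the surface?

[s]

/s/ (word-initial): rule 1 targets it, but not between two vowels → unchanged [s].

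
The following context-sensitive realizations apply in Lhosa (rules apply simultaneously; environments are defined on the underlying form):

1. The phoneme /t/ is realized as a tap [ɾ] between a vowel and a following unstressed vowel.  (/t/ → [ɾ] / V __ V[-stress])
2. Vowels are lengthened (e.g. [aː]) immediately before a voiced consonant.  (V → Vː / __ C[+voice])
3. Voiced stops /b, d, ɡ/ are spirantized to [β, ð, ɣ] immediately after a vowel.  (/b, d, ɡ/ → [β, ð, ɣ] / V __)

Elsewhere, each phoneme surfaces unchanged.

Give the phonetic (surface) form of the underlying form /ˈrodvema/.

Rule 2 applies to /o/ (between /r/ and /d/: before a voiced consonant) → [oː].
Rule 3 applies to /d/ (between /o/ and /v/: immediately after a vowel) → [ð].
/e/ (between /v/ and /m/): before a voiced consonant, so rule 2 applies → [eː].
/a/ (word-final) is in the target of rule 2 but the environment (before a voiced consonant) is not met → [a].

[ˈroːðveːma]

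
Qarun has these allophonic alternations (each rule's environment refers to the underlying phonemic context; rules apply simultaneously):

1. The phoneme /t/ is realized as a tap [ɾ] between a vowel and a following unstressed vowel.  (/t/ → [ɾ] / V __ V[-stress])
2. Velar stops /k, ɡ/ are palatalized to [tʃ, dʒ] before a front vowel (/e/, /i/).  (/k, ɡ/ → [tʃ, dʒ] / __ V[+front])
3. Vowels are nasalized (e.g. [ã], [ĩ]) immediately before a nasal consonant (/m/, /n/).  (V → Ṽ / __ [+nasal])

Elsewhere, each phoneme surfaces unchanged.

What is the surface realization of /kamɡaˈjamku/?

[kãmɡaˈjãmku]

/k/ (word-initial) is in the target of rule 2 but the environment (before a front vowel) is not met → [k].
/a/ (between /k/ and /m/): before a nasal consonant, so rule 3 applies → [ã].
/m/ (between /a/ and /ɡ/): no rule targets it → [m].
/ɡ/ (between /m/ and /a/) fails the environment for rule 2, so it stays [ɡ].
/a/ (between /ɡ/ and /j/) fails the environment for rule 3, so it stays [a].
/j/ (between /a/ and /a/) is unaffected → [j].
/a/ (between /j/ and /m/): before a nasal consonant, so rule 3 applies → [ã].
/m/ (between /a/ and /k/) is unaffected → [m].
/k/ (between /m/ and /u/) fails the environment for rule 2, so it stays [k].
/u/ — word-final; rule 3 does not apply here → [u].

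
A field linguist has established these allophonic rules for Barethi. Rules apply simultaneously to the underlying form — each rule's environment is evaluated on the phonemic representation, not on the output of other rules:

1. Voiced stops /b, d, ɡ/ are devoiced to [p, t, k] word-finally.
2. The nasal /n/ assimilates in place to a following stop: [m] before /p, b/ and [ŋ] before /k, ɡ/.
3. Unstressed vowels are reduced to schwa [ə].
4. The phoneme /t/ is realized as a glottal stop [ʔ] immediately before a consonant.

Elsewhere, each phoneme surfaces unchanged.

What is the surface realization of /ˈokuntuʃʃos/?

/o/ — word-initial; rule 3 does not apply here → [o].
/k/ stays [k].
/u/ — between /k/ and /n/, in an unstressed syllable — surfaces as [ə] (rule 3).
/n/ (between /u/ and /t/) is in the target of rule 2 but the environment (before a labial or velar stop) is not met → [n].
/t/ (between /n/ and /u/) fails the environment for rule 4, so it stays [t].
/u/ — between /t/ and /ʃ/, in an unstressed syllable — surfaces as [ə] (rule 3).
/ʃ/ (between /u/ and /ʃ/) is unaffected → [ʃ].
/ʃ/ (between /ʃ/ and /o/) is unaffected → [ʃ].
/o/ — between /ʃ/ and /s/, in an unstressed syllable — surfaces as [ə] (rule 3).
/s/ (word-final): no rule targets it → [s].

[ˈokəntəʃʃəs]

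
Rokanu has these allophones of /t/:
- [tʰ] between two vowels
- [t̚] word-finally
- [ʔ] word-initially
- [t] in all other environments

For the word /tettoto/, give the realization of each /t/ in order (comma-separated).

[ʔ], [t], [t], [tʰ]

Occurrence 1 (position 1): word-initially → [ʔ].
Occurrence 2 (position 3): no conditioning environment matches → elsewhere allophone [t].
Occurrence 3 (position 4): no conditioning environment matches → elsewhere allophone [t].
Occurrence 4 (position 6): between two vowels → [tʰ].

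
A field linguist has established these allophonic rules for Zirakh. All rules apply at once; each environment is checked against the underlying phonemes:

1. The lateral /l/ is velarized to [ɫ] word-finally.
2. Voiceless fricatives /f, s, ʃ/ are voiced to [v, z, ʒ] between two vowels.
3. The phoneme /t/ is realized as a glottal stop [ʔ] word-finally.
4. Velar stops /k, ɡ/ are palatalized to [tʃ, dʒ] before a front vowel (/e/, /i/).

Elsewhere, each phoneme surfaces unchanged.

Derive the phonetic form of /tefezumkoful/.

/t/ — word-initial; rule 3 does not apply here → [t].
/e/ (between /t/ and /f/) is unaffected → [e].
/f/ meets the environment for rule 2 (between two vowels) → [v].
/e/ (between /f/ and /z/) is unaffected → [e].
/z/ stays [z].
/u/ — not in any rule's target class → [u].
/m/ (between /u/ and /k/) is unaffected → [m].
/k/ (between /m/ and /o/): rule 4 targets it, but not before a front vowel → unchanged [k].
/o/ — not in any rule's target class → [o].
/f/ — between /o/ and /u/, between two vowels — surfaces as [v] (rule 2).
/u/ (between /f/ and /l/): no rule targets it → [u].
/l/ meets the environment for rule 1 (word-finally) → [ɫ].

[tevezumkovuɫ]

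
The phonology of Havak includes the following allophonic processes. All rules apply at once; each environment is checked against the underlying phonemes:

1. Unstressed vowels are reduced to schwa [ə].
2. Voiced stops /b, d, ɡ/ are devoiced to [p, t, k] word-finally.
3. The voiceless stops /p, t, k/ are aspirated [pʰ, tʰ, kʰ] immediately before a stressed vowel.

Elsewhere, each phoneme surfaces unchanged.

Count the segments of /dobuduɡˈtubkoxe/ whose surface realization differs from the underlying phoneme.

Segments that undergo a rule: /o/ → [ə] (rule 1); /u/ → [ə] (rule 1); /u/ → [ə] (rule 1); /t/ → [tʰ] (rule 3); /o/ → [ə] (rule 1); /e/ → [ə] (rule 1).
All other segments surface unchanged.

6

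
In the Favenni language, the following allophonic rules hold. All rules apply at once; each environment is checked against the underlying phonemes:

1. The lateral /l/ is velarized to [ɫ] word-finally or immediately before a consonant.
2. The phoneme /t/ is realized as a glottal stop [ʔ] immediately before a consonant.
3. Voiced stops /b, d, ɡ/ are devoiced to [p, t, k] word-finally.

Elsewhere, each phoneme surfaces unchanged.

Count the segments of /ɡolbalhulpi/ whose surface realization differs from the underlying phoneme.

Segments that undergo a rule: /l/ → [ɫ] (rule 1); /l/ → [ɫ] (rule 1); /l/ → [ɫ] (rule 1).
All other segments surface unchanged.

3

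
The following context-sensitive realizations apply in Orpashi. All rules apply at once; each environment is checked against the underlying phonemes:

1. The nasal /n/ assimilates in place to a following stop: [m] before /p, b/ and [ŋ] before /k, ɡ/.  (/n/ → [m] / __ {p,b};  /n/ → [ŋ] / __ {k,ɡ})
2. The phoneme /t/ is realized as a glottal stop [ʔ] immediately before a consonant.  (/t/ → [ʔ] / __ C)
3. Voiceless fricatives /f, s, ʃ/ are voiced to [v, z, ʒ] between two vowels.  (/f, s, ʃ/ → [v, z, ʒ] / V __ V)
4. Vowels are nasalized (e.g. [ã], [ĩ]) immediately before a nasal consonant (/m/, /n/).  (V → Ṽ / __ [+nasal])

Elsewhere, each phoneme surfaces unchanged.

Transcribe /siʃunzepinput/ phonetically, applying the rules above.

[siʒũnzepĩmput]

/s/ — word-initial; rule 3 does not apply here → [s].
/i/ (between /s/ and /ʃ/) fails the environment for rule 4, so it stays [i].
/ʃ/ (between /i/ and /u/): between two vowels, so rule 3 applies → [ʒ].
/u/ (between /ʃ/ and /n/) occurs before a nasal consonant → [ũ] by rule 4.
/n/ — between /u/ and /z/; rule 1 does not apply here → [n].
/z/ (between /n/ and /e/): no rule targets it → [z].
/e/ (between /z/ and /p/): rule 4 targets it, but not before a nasal consonant → unchanged [e].
/p/ — not in any rule's target class → [p].
/i/ (between /p/ and /n/): before a nasal consonant, so rule 4 applies → [ĩ].
/n/ (between /i/ and /p/) occurs before a labial or velar stop → [m] by rule 1.
/p/ — not in any rule's target class → [p].
/u/ (between /p/ and /t/) is in the target of rule 4 but the environment (before a nasal consonant) is not met → [u].
/t/ (word-final): rule 2 targets it, but not immediately before a consonant → unchanged [t].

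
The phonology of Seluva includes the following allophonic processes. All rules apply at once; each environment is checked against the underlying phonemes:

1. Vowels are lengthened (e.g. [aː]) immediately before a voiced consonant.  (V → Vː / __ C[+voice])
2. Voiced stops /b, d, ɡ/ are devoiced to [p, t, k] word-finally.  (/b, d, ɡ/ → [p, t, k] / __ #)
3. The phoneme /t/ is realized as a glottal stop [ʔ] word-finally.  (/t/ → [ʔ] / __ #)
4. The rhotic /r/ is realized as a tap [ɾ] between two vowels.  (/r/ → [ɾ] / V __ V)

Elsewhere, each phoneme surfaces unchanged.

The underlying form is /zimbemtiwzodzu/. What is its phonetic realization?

Rule 1 applies to /i/ (between /z/ and /m/: before a voiced consonant) → [iː].
/b/ (between /m/ and /e/) is in the target of rule 2 but the environment (word-finally) is not met → [b].
Rule 1 applies to /e/ (between /b/ and /m/: before a voiced consonant) → [eː].
/t/ (between /m/ and /i/) fails the environment for rule 3, so it stays [t].
/i/ (between /t/ and /w/): before a voiced consonant, so rule 1 applies → [iː].
/o/ — between /z/ and /d/, before a voiced consonant — surfaces as [oː] (rule 1).
/d/ (between /o/ and /z/) fails the environment for rule 2, so it stays [d].
/u/ (word-final): rule 1 targets it, but not before a voiced consonant → unchanged [u].

[ziːmbeːmtiːwzoːdzu]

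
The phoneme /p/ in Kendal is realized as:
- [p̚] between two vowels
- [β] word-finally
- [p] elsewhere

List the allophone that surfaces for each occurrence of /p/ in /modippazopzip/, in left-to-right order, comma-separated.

Occurrence 1 (position 5): no conditioning environment matches → elsewhere allophone [p].
Occurrence 2 (position 6): no conditioning environment matches → elsewhere allophone [p].
Occurrence 3 (position 10): no conditioning environment matches → elsewhere allophone [p].
Occurrence 4 (position 13): word-finally → [β].

[p], [p], [p], [β]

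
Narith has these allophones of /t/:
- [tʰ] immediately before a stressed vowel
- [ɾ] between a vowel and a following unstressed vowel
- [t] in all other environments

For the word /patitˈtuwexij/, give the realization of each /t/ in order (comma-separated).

[ɾ], [t], [tʰ]

Occurrence 1 (position 3): between a vowel and an unstressed vowel → [ɾ].
Occurrence 2 (position 5): no conditioning environment matches → elsewhere allophone [t].
Occurrence 3 (position 6): immediately before a stressed vowel → [tʰ].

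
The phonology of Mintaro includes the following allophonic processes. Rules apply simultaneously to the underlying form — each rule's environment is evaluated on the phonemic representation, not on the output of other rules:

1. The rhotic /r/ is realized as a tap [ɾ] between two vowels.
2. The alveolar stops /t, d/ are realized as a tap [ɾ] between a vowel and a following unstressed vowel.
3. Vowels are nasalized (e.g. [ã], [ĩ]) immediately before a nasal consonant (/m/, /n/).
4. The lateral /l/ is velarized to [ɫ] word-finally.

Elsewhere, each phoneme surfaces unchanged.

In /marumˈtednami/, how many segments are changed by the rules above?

Segments that undergo a rule: /r/ → [ɾ] (rule 1); /u/ → [ũ] (rule 3); /a/ → [ã] (rule 3).
All other segments surface unchanged.

3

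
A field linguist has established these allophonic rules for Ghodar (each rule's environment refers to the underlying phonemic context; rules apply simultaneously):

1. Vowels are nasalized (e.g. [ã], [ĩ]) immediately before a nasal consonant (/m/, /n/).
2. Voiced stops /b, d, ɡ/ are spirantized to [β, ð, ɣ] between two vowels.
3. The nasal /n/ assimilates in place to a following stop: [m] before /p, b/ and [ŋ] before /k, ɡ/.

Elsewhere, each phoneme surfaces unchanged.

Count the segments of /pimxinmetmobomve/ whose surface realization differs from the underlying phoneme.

4

Segments that undergo a rule: /i/ → [ĩ] (rule 1); /i/ → [ĩ] (rule 1); /b/ → [β] (rule 2); /o/ → [õ] (rule 1).
All other segments surface unchanged.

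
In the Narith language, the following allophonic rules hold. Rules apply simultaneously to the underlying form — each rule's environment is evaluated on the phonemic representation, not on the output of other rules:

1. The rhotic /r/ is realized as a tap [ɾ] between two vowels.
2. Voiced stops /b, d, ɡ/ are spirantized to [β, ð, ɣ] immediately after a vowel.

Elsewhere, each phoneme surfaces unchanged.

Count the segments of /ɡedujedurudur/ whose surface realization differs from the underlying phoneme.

4

Segments that undergo a rule: /d/ → [ð] (rule 2); /d/ → [ð] (rule 2); /r/ → [ɾ] (rule 1); /d/ → [ð] (rule 2).
All other segments surface unchanged.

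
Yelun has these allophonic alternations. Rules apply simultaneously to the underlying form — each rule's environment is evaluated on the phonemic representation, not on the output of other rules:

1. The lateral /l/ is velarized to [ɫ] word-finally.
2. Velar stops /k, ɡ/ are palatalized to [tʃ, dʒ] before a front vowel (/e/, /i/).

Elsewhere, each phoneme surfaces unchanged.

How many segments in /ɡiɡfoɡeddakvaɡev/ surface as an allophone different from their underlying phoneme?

Segments that undergo a rule: /ɡ/ → [dʒ] (rule 2); /ɡ/ → [dʒ] (rule 2); /ɡ/ → [dʒ] (rule 2).
All other segments surface unchanged.

3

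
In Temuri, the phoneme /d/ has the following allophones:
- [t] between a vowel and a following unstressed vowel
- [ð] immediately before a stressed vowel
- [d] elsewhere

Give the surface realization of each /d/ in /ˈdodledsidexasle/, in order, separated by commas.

[ð], [d], [d], [t]

Occurrence 1 (position 1): immediately before a stressed vowel → [ð].
Occurrence 2 (position 3): no conditioning environment matches → elsewhere allophone [d].
Occurrence 3 (position 6): no conditioning environment matches → elsewhere allophone [d].
Occurrence 4 (position 9): between a vowel and a following unstressed vowel → [t].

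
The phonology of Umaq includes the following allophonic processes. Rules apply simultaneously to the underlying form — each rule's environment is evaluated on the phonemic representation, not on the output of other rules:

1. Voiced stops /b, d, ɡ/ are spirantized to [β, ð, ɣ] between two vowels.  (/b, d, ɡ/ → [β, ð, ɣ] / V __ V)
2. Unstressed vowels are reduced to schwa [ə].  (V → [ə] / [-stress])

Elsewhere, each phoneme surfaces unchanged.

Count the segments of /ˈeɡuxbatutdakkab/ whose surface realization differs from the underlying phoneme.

Segments that undergo a rule: /ɡ/ → [ɣ] (rule 1); /u/ → [ə] (rule 2); /a/ → [ə] (rule 2); /u/ → [ə] (rule 2); /a/ → [ə] (rule 2); /a/ → [ə] (rule 2).
All other segments surface unchanged.

6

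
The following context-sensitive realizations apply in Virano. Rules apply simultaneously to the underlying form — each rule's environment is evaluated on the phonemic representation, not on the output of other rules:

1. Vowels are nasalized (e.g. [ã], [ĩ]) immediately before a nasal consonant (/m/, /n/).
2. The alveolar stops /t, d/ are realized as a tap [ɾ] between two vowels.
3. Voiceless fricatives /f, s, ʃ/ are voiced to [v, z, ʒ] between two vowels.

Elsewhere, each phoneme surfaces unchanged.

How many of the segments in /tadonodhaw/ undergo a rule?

Segments that undergo a rule: /d/ → [ɾ] (rule 2); /o/ → [õ] (rule 1).
All other segments surface unchanged.

2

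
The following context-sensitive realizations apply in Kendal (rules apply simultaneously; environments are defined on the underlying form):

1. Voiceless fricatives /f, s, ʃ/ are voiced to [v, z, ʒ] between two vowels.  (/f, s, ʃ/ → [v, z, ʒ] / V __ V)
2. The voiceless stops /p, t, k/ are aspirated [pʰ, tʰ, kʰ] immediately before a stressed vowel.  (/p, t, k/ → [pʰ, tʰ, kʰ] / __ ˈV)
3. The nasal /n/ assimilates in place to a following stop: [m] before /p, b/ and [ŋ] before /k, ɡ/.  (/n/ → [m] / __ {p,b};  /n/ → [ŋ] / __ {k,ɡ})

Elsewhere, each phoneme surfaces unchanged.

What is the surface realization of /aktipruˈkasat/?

[aktipruˈkʰazat]

/a/ — not in any rule's target class → [a].
/k/ — between /a/ and /t/; rule 2 does not apply here → [k].
/t/ (between /k/ and /i/): rule 2 targets it, but not immediately before a stressed vowel → unchanged [t].
/i/ (between /t/ and /p/): no rule targets it → [i].
/p/ (between /i/ and /r/): rule 2 targets it, but not immediately before a stressed vowel → unchanged [p].
/r/ (between /p/ and /u/) is unaffected → [r].
/u/ (between /r/ and /k/): no rule targets it → [u].
/k/ meets the environment for rule 2 (immediately before a stressed vowel) → [kʰ].
/a/ (between /k/ and /s/): no rule targets it → [a].
/s/ (between /a/ and /a/) occurs between two vowels → [z] by rule 1.
/a/ (between /s/ and /t/): no rule targets it → [a].
/t/ (word-final): rule 2 targets it, but not immediately before a stressed vowel → unchanged [t].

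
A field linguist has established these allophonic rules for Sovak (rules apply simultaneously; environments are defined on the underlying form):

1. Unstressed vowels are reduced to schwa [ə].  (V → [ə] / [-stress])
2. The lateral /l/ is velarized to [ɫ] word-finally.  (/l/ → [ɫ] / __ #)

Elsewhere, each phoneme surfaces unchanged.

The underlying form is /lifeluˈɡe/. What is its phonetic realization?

/l/ — word-initial; rule 2 does not apply here → [l].
/i/ (between /l/ and /f/): in an unstressed syllable, so rule 1 applies → [ə].
/e/ meets the environment for rule 1 (in an unstressed syllable) → [ə].
/l/ — between /e/ and /u/; rule 2 does not apply here → [l].
/u/ — between /l/ and /ɡ/, in an unstressed syllable — surfaces as [ə] (rule 1).
/e/ (word-final): rule 1 targets it, but not in an unstressed syllable → unchanged [e].

[ləfələˈɡe]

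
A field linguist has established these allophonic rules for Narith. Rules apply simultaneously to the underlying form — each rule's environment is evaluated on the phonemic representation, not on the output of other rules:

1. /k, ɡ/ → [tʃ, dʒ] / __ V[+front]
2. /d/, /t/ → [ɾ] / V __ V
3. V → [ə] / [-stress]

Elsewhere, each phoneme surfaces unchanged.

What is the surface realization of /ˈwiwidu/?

/w/ (word-initial): no rule targets it → [w].
/i/ (between /w/ and /w/) fails the environment for rule 3, so it stays [i].
/w/ — not in any rule's target class → [w].
/i/ meets the environment for rule 3 (in an unstressed syllable) → [ə].
Rule 2 applies to /d/ (between /i/ and /u/: between two vowels) → [ɾ].
Rule 3 applies to /u/ (word-final: in an unstressed syllable) → [ə].

[ˈwiwəɾə]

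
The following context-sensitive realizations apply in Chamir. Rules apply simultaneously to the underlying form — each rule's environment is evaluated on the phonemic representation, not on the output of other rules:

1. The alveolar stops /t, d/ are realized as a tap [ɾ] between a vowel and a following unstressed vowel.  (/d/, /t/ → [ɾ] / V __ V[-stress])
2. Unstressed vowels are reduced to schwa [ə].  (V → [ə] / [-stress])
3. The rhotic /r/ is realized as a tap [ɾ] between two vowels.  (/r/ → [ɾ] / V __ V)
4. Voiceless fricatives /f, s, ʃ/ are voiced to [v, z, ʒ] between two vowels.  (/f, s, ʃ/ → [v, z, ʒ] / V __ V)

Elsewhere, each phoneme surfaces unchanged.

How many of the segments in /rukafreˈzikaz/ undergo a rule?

Segments that undergo a rule: /u/ → [ə] (rule 2); /a/ → [ə] (rule 2); /e/ → [ə] (rule 2); /a/ → [ə] (rule 2).
All other segments surface unchanged.

4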